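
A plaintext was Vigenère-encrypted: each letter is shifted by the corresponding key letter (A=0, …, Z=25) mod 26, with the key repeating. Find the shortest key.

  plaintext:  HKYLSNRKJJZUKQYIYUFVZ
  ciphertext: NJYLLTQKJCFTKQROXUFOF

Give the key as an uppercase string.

  i= 0: N-H =  6 → G
  i= 1: J-K = 25 → Z
  i= 2: Y-Y =  0 → A
  i= 3: L-L =  0 → A
  i= 4: L-S = 19 → T
  i= 5: T-N =  6 → G
  i= 6: Q-R = 25 → Z
  i= 7: K-K =  0 → A
  i= 8: J-J =  0 → A
  i= 9: C-J = 19 → T
  i=10: F-Z =  6 → G
  i=11: T-U = 25 → Z
  i=12: K-K =  0 → A
  i=13: Q-Q =  0 → A
  i=14: R-Y = 19 → T
  i=15: O-I =  6 → G
  i=16: X-Y = 25 → Z
  i=17: U-U =  0 → A
  i=18: F-F =  0 → A
  i=19: O-V = 19 → T
  i=20: F-Z =  6 → G
  shifts repeat with period 5: GZAAT

GZAAT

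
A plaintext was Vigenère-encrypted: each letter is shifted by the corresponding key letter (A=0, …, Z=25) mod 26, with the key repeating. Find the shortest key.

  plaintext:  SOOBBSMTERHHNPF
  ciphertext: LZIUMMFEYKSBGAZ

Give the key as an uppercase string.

TLU

  i= 0: L-S = 19 → T
  i= 1: Z-O = 11 → L
  i= 2: I-O = 20 → U
  i= 3: U-B = 19 → T
  i= 4: M-B = 11 → L
  i= 5: M-S = 20 → U
  i= 6: F-M = 19 → T
  i= 7: E-T = 11 → L
  i= 8: Y-E = 20 → U
  i= 9: K-R = 19 → T
  i=10: S-H = 11 → L
  i=11: B-H = 20 → U
  i=12: G-N = 19 → T
  i=13: A-P = 11 → L
  i=14: Z-F = 20 → U
  shifts repeat with period 3: TLU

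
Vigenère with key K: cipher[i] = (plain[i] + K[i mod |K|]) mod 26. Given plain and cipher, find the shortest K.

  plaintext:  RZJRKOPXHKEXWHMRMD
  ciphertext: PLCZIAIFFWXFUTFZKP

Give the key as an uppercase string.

  i= 0: P-R = 24 → Y
  i= 1: L-Z = 12 → M
  i= 2: C-J = 19 → T
  i= 3: Z-R =  8 → I
  i= 4: I-K = 24 → Y
  i= 5: A-O = 12 → M
  i= 6: I-P = 19 → T
  i= 7: F-X =  8 → I
  i= 8: F-H = 24 → Y
  i= 9: W-K = 12 → M
  i=10: X-E = 19 → T
  i=11: F-X =  8 → I
  i=12: U-W = 24 → Y
  i=13: T-H = 12 → M
  i=14: F-M = 19 → T
  i=15: Z-R =  8 → I
  i=16: K-M = 24 → Y
  i=17: P-D = 12 → M
  shifts repeat with period 4: YMTI

YMTI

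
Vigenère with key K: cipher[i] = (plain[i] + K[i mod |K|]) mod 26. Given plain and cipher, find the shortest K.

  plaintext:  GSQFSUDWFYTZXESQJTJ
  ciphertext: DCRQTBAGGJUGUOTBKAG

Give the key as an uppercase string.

XKBLBH

  i= 0: D-G = 23 → X
  i= 1: C-S = 10 → K
  i= 2: R-Q =  1 → B
  i= 3: Q-F = 11 → L
  i= 4: T-S =  1 → B
  i= 5: B-U =  7 → H
  i= 6: A-D = 23 → X
  i= 7: G-W = 10 → K
  i= 8: G-F =  1 → B
  i= 9: J-Y = 11 → L
  i=10: U-T =  1 → B
  i=11: G-Z =  7 → H
  i=12: U-X = 23 → X
  i=13: O-E = 10 → K
  i=14: T-S =  1 → B
  i=15: B-Q = 11 → L
  i=16: K-J =  1 → B
  i=17: A-T =  7 → H
  i=18: G-J = 23 → X
  shifts repeat with period 6: XKBLBH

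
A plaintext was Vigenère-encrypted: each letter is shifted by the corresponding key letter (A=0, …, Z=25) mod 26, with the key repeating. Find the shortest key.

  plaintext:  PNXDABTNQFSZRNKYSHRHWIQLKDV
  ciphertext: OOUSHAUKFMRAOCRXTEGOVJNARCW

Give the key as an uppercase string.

ZBXPH

  i= 0: O-P = 25 → Z
  i= 1: O-N =  1 → B
  i= 2: U-X = 23 → X
  i= 3: S-D = 15 → P
  i= 4: H-A =  7 → H
  i= 5: A-B = 25 → Z
  i= 6: U-T =  1 → B
  i= 7: K-N = 23 → X
  i= 8: F-Q = 15 → P
  i= 9: M-F =  7 → H
  i=10: R-S = 25 → Z
  i=11: A-Z =  1 → B
  i=12: O-R = 23 → X
  i=13: C-N = 15 → P
  i=14: R-K =  7 → H
  i=15: X-Y = 25 → Z
  i=16: T-S =  1 → B
  i=17: E-H = 23 → X
  i=18: G-R = 15 → P
  i=19: O-H =  7 → H
  i=20: V-W = 25 → Z
  i=21: J-I =  1 → B
  i=22: N-Q = 23 → X
  i=23: A-L = 15 → P
  i=24: R-K =  7 → H
  i=25: C-D = 25 → Z
  i=26: W-V =  1 → B
  shifts repeat with period 5: ZBXPH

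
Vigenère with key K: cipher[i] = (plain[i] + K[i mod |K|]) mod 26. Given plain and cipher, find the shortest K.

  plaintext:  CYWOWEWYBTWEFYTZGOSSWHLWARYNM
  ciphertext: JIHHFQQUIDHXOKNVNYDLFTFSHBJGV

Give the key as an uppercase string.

HKLTJMUW

  i= 0: J-C =  7 → H
  i= 1: I-Y = 10 → K
  i= 2: H-W = 11 → L
  i= 3: H-O = 19 → T
  i= 4: F-W =  9 → J
  i= 5: Q-E = 12 → M
  i= 6: Q-W = 20 → U
  i= 7: U-Y = 22 → W
  i= 8: I-B =  7 → H
  i= 9: D-T = 10 → K
  i=10: H-W = 11 → L
  i=11: X-E = 19 → T
  i=12: O-F =  9 → J
  i=13: K-Y = 12 → M
  i=14: N-T = 20 → U
  i=15: V-Z = 22 → W
  i=16: N-G =  7 → H
  i=17: Y-O = 10 → K
  i=18: D-S = 11 → L
  i=19: L-S = 19 → T
  i=20: F-W =  9 → J
  i=21: T-H = 12 → M
  i=22: F-L = 20 → U
  i=23: S-W = 22 → W
  i=24: H-A =  7 → H
  i=25: B-R = 10 → K
  i=26: J-Y = 11 → L
  i=27: G-N = 19 → T
  i=28: V-M =  9 → J
  shifts repeat with period 8: HKLTJMUW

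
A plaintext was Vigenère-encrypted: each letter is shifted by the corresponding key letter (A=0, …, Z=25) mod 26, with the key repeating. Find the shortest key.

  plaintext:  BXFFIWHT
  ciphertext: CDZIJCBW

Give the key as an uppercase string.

BGUD

  i= 0: C-B =  1 → B
  i= 1: D-X =  6 → G
  i= 2: Z-F = 20 → U
  i= 3: I-F =  3 → D
  i= 4: J-I =  1 → B
  i= 5: C-W =  6 → G
  i= 6: B-H = 20 → U
  i= 7: W-T =  3 → D
  shifts repeat with period 4: BGUD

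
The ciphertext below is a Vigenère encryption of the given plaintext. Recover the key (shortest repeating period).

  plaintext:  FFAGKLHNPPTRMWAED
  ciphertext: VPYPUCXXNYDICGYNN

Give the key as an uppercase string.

  i= 0: V-F = 16 → Q
  i= 1: P-F = 10 → K
  i= 2: Y-A = 24 → Y
  i= 3: P-G =  9 → J
  i= 4: U-K = 10 → K
  i= 5: C-L = 17 → R
  i= 6: X-H = 16 → Q
  i= 7: X-N = 10 → K
  i= 8: N-P = 24 → Y
  i= 9: Y-P =  9 → J
  i=10: D-T = 10 → K
  i=11: I-R = 17 → R
  i=12: C-M = 16 → Q
  i=13: G-W = 10 → K
  i=14: Y-A = 24 → Y
  i=15: N-E =  9 → J
  i=16: N-D = 10 → K
  shifts repeat with period 6: QKYJKR

QKYJKR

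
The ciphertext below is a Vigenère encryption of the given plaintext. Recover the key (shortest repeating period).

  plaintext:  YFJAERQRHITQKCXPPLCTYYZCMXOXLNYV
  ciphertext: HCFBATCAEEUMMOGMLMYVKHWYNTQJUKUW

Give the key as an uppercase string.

JXWBWCM

  i= 0: H-Y =  9 → J
  i= 1: C-F = 23 → X
  i= 2: F-J = 22 → W
  i= 3: B-A =  1 → B
  i= 4: A-E = 22 → W
  i= 5: T-R =  2 → C
  i= 6: C-Q = 12 → M
  i= 7: A-R =  9 → J
  i= 8: E-H = 23 → X
  i= 9: E-I = 22 → W
  i=10: U-T =  1 → B
  i=11: M-Q = 22 → W
  i=12: M-K =  2 → C
  i=13: O-C = 12 → M
  i=14: G-X =  9 → J
  i=15: M-P = 23 → X
  i=16: L-P = 22 → W
  i=17: M-L =  1 → B
  i=18: Y-C = 22 → W
  i=19: V-T =  2 → C
  i=20: K-Y = 12 → M
  i=21: H-Y =  9 → J
  i=22: W-Z = 23 → X
  i=23: Y-C = 22 → W
  i=24: N-M =  1 → B
  i=25: T-X = 22 → W
  i=26: Q-O =  2 → C
  i=27: J-X = 12 → M
  i=28: U-L =  9 → J
  i=29: K-N = 23 → X
  i=30: U-Y = 22 → W
  i=31: W-V =  1 → B
  shifts repeat with period 7: JXWBWCM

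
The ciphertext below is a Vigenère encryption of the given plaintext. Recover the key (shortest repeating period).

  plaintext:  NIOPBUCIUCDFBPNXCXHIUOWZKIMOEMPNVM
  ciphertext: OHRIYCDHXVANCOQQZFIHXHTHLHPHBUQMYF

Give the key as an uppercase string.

BZDTXI

  i= 0: O-N =  1 → B
  i= 1: H-I = 25 → Z
  i= 2: R-O =  3 → D
  i= 3: I-P = 19 → T
  i= 4: Y-B = 23 → X
  i= 5: C-U =  8 → I
  i= 6: D-C =  1 → B
  i= 7: H-I = 25 → Z
  i= 8: X-U =  3 → D
  i= 9: V-C = 19 → T
  i=10: A-D = 23 → X
  i=11: N-F =  8 → I
  i=12: C-B =  1 → B
  i=13: O-P = 25 → Z
  i=14: Q-N =  3 → D
  i=15: Q-X = 19 → T
  i=16: Z-C = 23 → X
  i=17: F-X =  8 → I
  i=18: I-H =  1 → B
  i=19: H-I = 25 → Z
  i=20: X-U =  3 → D
  i=21: H-O = 19 → T
  i=22: T-W = 23 → X
  i=23: H-Z =  8 → I
  i=24: L-K =  1 → B
  i=25: H-I = 25 → Z
  i=26: P-M =  3 → D
  i=27: H-O = 19 → T
  i=28: B-E = 23 → X
  i=29: U-M =  8 → I
  i=30: Q-P =  1 → B
  i=31: M-N = 25 → Z
  i=32: Y-V =  3 → D
  i=33: F-M = 19 → T
  shifts repeat with period 6: BZDTXI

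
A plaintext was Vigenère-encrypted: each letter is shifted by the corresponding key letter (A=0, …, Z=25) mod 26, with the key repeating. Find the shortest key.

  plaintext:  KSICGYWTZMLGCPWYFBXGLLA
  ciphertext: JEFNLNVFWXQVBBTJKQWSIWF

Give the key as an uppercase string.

ZMXLFP

  i= 0: J-K = 25 → Z
  i= 1: E-S = 12 → M
  i= 2: F-I = 23 → X
  i= 3: N-C = 11 → L
  i= 4: L-G =  5 → F
  i= 5: N-Y = 15 → P
  i= 6: V-W = 25 → Z
  i= 7: F-T = 12 → M
  i= 8: W-Z = 23 → X
  i= 9: X-M = 11 → L
  i=10: Q-L =  5 → F
  i=11: V-G = 15 → P
  i=12: B-C = 25 → Z
  i=13: B-P = 12 → M
  i=14: T-W = 23 → X
  i=15: J-Y = 11 → L
  i=16: K-F =  5 → F
  i=17: Q-B = 15 → P
  i=18: W-X = 25 → Z
  i=19: S-G = 12 → M
  i=20: I-L = 23 → X
  i=21: W-L = 11 → L
  i=22: F-A =  5 → F
  shifts repeat with period 6: ZMXLFP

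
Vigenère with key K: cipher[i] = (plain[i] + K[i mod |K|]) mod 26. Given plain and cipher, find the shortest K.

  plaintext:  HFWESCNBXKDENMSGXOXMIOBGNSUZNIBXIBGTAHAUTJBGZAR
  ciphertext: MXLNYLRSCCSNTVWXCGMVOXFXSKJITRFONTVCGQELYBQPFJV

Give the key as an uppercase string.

  i= 0: M-H =  5 → F
  i= 1: X-F = 18 → S
  i= 2: L-W = 15 → P
  i= 3: N-E =  9 → J
  i= 4: Y-S =  6 → G
  i= 5: L-C =  9 → J
  i= 6: R-N =  4 → E
  i= 7: S-B = 17 → R
  i= 8: C-X =  5 → F
  i= 9: C-K = 18 → S
  i=10: S-D = 15 → P
  i=11: N-E =  9 → J
  i=12: T-N =  6 → G
  i=13: V-M =  9 → J
  i=14: W-S =  4 → E
  i=15: X-G = 17 → R
  i=16: C-X =  5 → F
  i=17: G-O = 18 → S
  i=18: M-X = 15 → P
  i=19: V-M =  9 → J
  i=20: O-I =  6 → G
  i=21: X-O =  9 → J
  i=22: F-B =  4 → E
  i=23: X-G = 17 → R
  i=24: S-N =  5 → F
  i=25: K-S = 18 → S
  i=26: J-U = 15 → P
  i=27: I-Z =  9 → J
  i=28: T-N =  6 → G
  i=29: R-I =  9 → J
  i=30: F-B =  4 → E
  i=31: O-X = 17 → R
  i=32: N-I =  5 → F
  i=33: T-B = 18 → S
  i=34: V-G = 15 → P
  i=35: C-T =  9 → J
  i=36: G-A =  6 → G
  i=37: Q-H =  9 → J
  i=38: E-A =  4 → E
  i=39: L-U = 17 → R
  i=40: Y-T =  5 → F
  i=41: B-J = 18 → S
  i=42: Q-B = 15 → P
  i=43: P-G =  9 → J
  i=44: F-Z =  6 → G
  i=45: J-A =  9 → J
  i=46: V-R =  4 → E
  shifts repeat with period 8: FSPJGJER

FSPJGJER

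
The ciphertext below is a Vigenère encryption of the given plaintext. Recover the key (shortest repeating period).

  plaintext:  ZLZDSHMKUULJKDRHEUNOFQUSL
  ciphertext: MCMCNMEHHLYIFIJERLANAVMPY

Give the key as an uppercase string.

NRNZVFSX

  i= 0: M-Z = 13 → N
  i= 1: C-L = 17 → R
  i= 2: M-Z = 13 → N
  i= 3: C-D = 25 → Z
  i= 4: N-S = 21 → V
  i= 5: M-H =  5 → F
  i= 6: E-M = 18 → S
  i= 7: H-K = 23 → X
  i= 8: H-U = 13 → N
  i= 9: L-U = 17 → R
  i=10: Y-L = 13 → N
  i=11: I-J = 25 → Z
  i=12: F-K = 21 → V
  i=13: I-D =  5 → F
  i=14: J-R = 18 → S
  i=15: E-H = 23 → X
  i=16: R-E = 13 → N
  i=17: L-U = 17 → R
  i=18: A-N = 13 → N
  i=19: N-O = 25 → Z
  i=20: A-F = 21 → V
  i=21: V-Q =  5 → F
  i=22: M-U = 18 → S
  i=23: P-S = 23 → X
  i=24: Y-L = 13 → N
  shifts repeat with period 8: NRNZVFSX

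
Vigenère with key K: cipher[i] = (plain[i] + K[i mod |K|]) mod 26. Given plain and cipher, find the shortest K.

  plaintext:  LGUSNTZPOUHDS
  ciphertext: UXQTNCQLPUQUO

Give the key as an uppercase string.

  i= 0: U-L =  9 → J
  i= 1: X-G = 17 → R
  i= 2: Q-U = 22 → W
  i= 3: T-S =  1 → B
  i= 4: N-N =  0 → A
  i= 5: C-T =  9 → J
  i= 6: Q-Z = 17 → R
  i= 7: L-P = 22 → W
  i= 8: P-O =  1 → B
  i= 9: U-U =  0 → A
  i=10: Q-H =  9 → J
  i=11: U-D = 17 → R
  i=12: O-S = 22 → W
  shifts repeat with period 5: JRWBA

JRWBA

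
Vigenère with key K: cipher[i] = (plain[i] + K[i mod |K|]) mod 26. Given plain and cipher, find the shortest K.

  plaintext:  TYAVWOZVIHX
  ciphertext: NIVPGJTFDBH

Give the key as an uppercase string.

  i= 0: N-T = 20 → U
  i= 1: I-Y = 10 → K
  i= 2: V-A = 21 → V
  i= 3: P-V = 20 → U
  i= 4: G-W = 10 → K
  i= 5: J-O = 21 → V
  i= 6: T-Z = 20 → U
  i= 7: F-V = 10 → K
  i= 8: D-I = 21 → V
  i= 9: B-H = 20 → U
  i=10: H-X = 10 → K
  shifts repeat with period 3: UKV

UKV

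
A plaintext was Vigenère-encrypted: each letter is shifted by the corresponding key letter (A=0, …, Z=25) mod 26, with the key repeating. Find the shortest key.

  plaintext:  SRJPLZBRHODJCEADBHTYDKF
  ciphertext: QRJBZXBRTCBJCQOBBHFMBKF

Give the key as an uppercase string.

  i= 0: Q-S = 24 → Y
  i= 1: R-R =  0 → A
  i= 2: J-J =  0 → A
  i= 3: B-P = 12 → M
  i= 4: Z-L = 14 → O
  i= 5: X-Z = 24 → Y
  i= 6: B-B =  0 → A
  i= 7: R-R =  0 → A
  i= 8: T-H = 12 → M
  i= 9: C-O = 14 → O
  i=10: B-D = 24 → Y
  i=11: J-J =  0 → A
  i=12: C-C =  0 → A
  i=13: Q-E = 12 → M
  i=14: O-A = 14 → O
  i=15: B-D = 24 → Y
  i=16: B-B =  0 → A
  i=17: H-H =  0 → A
  i=18: F-T = 12 → M
  i=19: M-Y = 14 → O
  i=20: B-D = 24 → Y
  i=21: K-K =  0 → A
  i=22: F-F =  0 → A
  shifts repeat with period 5: YAAMO

YAAMO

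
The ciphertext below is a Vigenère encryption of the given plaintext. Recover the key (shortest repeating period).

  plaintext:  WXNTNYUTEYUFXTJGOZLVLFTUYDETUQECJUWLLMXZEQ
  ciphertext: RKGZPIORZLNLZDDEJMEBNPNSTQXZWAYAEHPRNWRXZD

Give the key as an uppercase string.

  i= 0: R-W = 21 → V
  i= 1: K-X = 13 → N
  i= 2: G-N = 19 → T
  i= 3: Z-T =  6 → G
  i= 4: P-N =  2 → C
  i= 5: I-Y = 10 → K
  i= 6: O-U = 20 → U
  i= 7: R-T = 24 → Y
  i= 8: Z-E = 21 → V
  i= 9: L-Y = 13 → N
  i=10: N-U = 19 → T
  i=11: L-F =  6 → G
  i=12: Z-X =  2 → C
  i=13: D-T = 10 → K
  i=14: D-J = 20 → U
  i=15: E-G = 24 → Y
  i=16: J-O = 21 → V
  i=17: M-Z = 13 → N
  i=18: E-L = 19 → T
  i=19: B-V =  6 → G
  i=20: N-L =  2 → C
  i=21: P-F = 10 → K
  i=22: N-T = 20 → U
  i=23: S-U = 24 → Y
  i=24: T-Y = 21 → V
  i=25: Q-D = 13 → N
  i=26: X-E = 19 → T
  i=27: Z-T =  6 → G
  i=28: W-U =  2 → C
  i=29: A-Q = 10 → K
  i=30: Y-E = 20 → U
  i=31: A-C = 24 → Y
  i=32: E-J = 21 → V
  i=33: H-U = 13 → N
  i=34: P-W = 19 → T
  i=35: R-L =  6 → G
  i=36: N-L =  2 → C
  i=37: W-M = 10 → K
  i=38: R-X = 20 → U
  i=39: X-Z = 24 → Y
  i=40: Z-E = 21 → V
  i=41: D-Q = 13 → N
  shifts repeat with period 8: VNTGCKUY

VNTGCKUY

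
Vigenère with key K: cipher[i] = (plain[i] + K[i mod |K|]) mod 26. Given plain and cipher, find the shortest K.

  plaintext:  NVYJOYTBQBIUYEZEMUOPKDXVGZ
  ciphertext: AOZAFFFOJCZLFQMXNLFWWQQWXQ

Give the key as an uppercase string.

NTBRRHM

  i= 0: A-N = 13 → N
  i= 1: O-V = 19 → T
  i= 2: Z-Y =  1 → B
  i= 3: A-J = 17 → R
  i= 4: F-O = 17 → R
  i= 5: F-Y =  7 → H
  i= 6: F-T = 12 → M
  i= 7: O-B = 13 → N
  i= 8: J-Q = 19 → T
  i= 9: C-B =  1 → B
  i=10: Z-I = 17 → R
  i=11: L-U = 17 → R
  i=12: F-Y =  7 → H
  i=13: Q-E = 12 → M
  i=14: M-Z = 13 → N
  i=15: X-E = 19 → T
  i=16: N-M =  1 → B
  i=17: L-U = 17 → R
  i=18: F-O = 17 → R
  i=19: W-P =  7 → H
  i=20: W-K = 12 → M
  i=21: Q-D = 13 → N
  i=22: Q-X = 19 → T
  i=23: W-V =  1 → B
  i=24: X-G = 17 → R
  i=25: Q-Z = 17 → R
  shifts repeat with period 7: NTBRRHM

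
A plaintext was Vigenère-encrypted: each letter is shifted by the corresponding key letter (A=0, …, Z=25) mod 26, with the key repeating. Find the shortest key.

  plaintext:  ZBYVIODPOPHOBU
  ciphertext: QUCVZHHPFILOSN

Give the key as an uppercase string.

RTEA

  i= 0: Q-Z = 17 → R
  i= 1: U-B = 19 → T
  i= 2: C-Y =  4 → E
  i= 3: V-V =  0 → A
  i= 4: Z-I = 17 → R
  i= 5: H-O = 19 → T
  i= 6: H-D =  4 → E
  i= 7: P-P =  0 → A
  i= 8: F-O = 17 → R
  i= 9: I-P = 19 → T
  i=10: L-H =  4 → E
  i=11: O-O =  0 → A
  i=12: S-B = 17 → R
  i=13: N-U = 19 → T
  shifts repeat with period 4: RTEA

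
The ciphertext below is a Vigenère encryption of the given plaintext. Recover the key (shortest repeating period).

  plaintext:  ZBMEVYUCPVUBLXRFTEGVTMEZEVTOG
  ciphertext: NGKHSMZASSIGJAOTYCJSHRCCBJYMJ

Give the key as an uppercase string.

  i= 0: N-Z = 14 → O
  i= 1: G-B =  5 → F
  i= 2: K-M = 24 → Y
  i= 3: H-E =  3 → D
  i= 4: S-V = 23 → X
  i= 5: M-Y = 14 → O
  i= 6: Z-U =  5 → F
  i= 7: A-C = 24 → Y
  i= 8: S-P =  3 → D
  i= 9: S-V = 23 → X
  i=10: I-U = 14 → O
  i=11: G-B =  5 → F
  i=12: J-L = 24 → Y
  i=13: A-X =  3 → D
  i=14: O-R = 23 → X
  i=15: T-F = 14 → O
  i=16: Y-T =  5 → F
  i=17: C-E = 24 → Y
  i=18: J-G =  3 → D
  i=19: S-V = 23 → X
  i=20: H-T = 14 → O
  i=21: R-M =  5 → F
  i=22: C-E = 24 → Y
  i=23: C-Z =  3 → D
  i=24: B-E = 23 → X
  i=25: J-V = 14 → O
  i=26: Y-T =  5 → F
  i=27: M-O = 24 → Y
  i=28: J-G =  3 → D
  shifts repeat with period 5: OFYDX

OFYDX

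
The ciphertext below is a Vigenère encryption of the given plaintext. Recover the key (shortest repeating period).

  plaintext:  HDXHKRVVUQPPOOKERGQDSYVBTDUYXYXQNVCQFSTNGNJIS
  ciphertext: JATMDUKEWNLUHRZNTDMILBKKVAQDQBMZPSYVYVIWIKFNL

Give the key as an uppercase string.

CXWFTDPJ

  i= 0: J-H =  2 → C
  i= 1: A-D = 23 → X
  i= 2: T-X = 22 → W
  i= 3: M-H =  5 → F
  i= 4: D-K = 19 → T
  i= 5: U-R =  3 → D
  i= 6: K-V = 15 → P
  i= 7: E-V =  9 → J
  i= 8: W-U =  2 → C
  i= 9: N-Q = 23 → X
  i=10: L-P = 22 → W
  i=11: U-P =  5 → F
  i=12: H-O = 19 → T
  i=13: R-O =  3 → D
  i=14: Z-K = 15 → P
  i=15: N-E =  9 → J
  i=16: T-R =  2 → C
  i=17: D-G = 23 → X
  i=18: M-Q = 22 → W
  i=19: I-D =  5 → F
  i=20: L-S = 19 → T
  i=21: B-Y =  3 → D
  i=22: K-V = 15 → P
  i=23: K-B =  9 → J
  i=24: V-T =  2 → C
  i=25: A-D = 23 → X
  i=26: Q-U = 22 → W
  i=27: D-Y =  5 → F
  i=28: Q-X = 19 → T
  i=29: B-Y =  3 → D
  i=30: M-X = 15 → P
  i=31: Z-Q =  9 → J
  i=32: P-N =  2 → C
  i=33: S-V = 23 → X
  i=34: Y-C = 22 → W
  i=35: V-Q =  5 → F
  i=36: Y-F = 19 → T
  i=37: V-S =  3 → D
  i=38: I-T = 15 → P
  i=39: W-N =  9 → J
  i=40: I-G =  2 → C
  i=41: K-N = 23 → X
  i=42: F-J = 22 → W
  i=43: N-I =  5 → F
  i=44: L-S = 19 → T
  shifts repeat with period 8: CXWFTDPJ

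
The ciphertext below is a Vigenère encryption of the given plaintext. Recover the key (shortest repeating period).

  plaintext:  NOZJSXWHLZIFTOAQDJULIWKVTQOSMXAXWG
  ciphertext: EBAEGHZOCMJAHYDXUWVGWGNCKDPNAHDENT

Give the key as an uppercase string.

RNBVOKDH

  i= 0: E-N = 17 → R
  i= 1: B-O = 13 → N
  i= 2: A-Z =  1 → B
  i= 3: E-J = 21 → V
  i= 4: G-S = 14 → O
  i= 5: H-X = 10 → K
  i= 6: Z-W =  3 → D
  i= 7: O-H =  7 → H
  i= 8: C-L = 17 → R
  i= 9: M-Z = 13 → N
  i=10: J-I =  1 → B
  i=11: A-F = 21 → V
  i=12: H-T = 14 → O
  i=13: Y-O = 10 → K
  i=14: D-A =  3 → D
  i=15: X-Q =  7 → H
  i=16: U-D = 17 → R
  i=17: W-J = 13 → N
  i=18: V-U =  1 → B
  i=19: G-L = 21 → V
  i=20: W-I = 14 → O
  i=21: G-W = 10 → K
  i=22: N-K =  3 → D
  i=23: C-V =  7 → H
  i=24: K-T = 17 → R
  i=25: D-Q = 13 → N
  i=26: P-O =  1 → B
  i=27: N-S = 21 → V
  i=28: A-M = 14 → O
  i=29: H-X = 10 → K
  i=30: D-A =  3 → D
  i=31: E-X =  7 → H
  i=32: N-W = 17 → R
  i=33: T-G = 13 → N
  shifts repeat with period 8: RNBVOKDH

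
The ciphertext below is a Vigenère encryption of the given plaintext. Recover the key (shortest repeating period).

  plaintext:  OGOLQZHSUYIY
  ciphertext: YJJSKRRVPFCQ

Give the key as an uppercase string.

  i= 0: Y-O = 10 → K
  i= 1: J-G =  3 → D
  i= 2: J-O = 21 → V
  i= 3: S-L =  7 → H
  i= 4: K-Q = 20 → U
  i= 5: R-Z = 18 → S
  i= 6: R-H = 10 → K
  i= 7: V-S =  3 → D
  i= 8: P-U = 21 → V
  i= 9: F-Y =  7 → H
  i=10: C-I = 20 → U
  i=11: Q-Y = 18 → S
  shifts repeat with period 6: KDVHUS

KDVHUS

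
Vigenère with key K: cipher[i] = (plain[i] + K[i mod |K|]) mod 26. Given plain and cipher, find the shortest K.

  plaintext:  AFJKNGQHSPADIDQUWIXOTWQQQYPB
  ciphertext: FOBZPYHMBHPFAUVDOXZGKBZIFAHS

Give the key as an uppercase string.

FJSPCSR

  i= 0: F-A =  5 → F
  i= 1: O-F =  9 → J
  i= 2: B-J = 18 → S
  i= 3: Z-K = 15 → P
  i= 4: P-N =  2 → C
  i= 5: Y-G = 18 → S
  i= 6: H-Q = 17 → R
  i= 7: M-H =  5 → F
  i= 8: B-S =  9 → J
  i= 9: H-P = 18 → S
  i=10: P-A = 15 → P
  i=11: F-D =  2 → C
  i=12: A-I = 18 → S
  i=13: U-D = 17 → R
  i=14: V-Q =  5 → F
  i=15: D-U =  9 → J
  i=16: O-W = 18 → S
  i=17: X-I = 15 → P
  i=18: Z-X =  2 → C
  i=19: G-O = 18 → S
  i=20: K-T = 17 → R
  i=21: B-W =  5 → F
  i=22: Z-Q =  9 → J
  i=23: I-Q = 18 → S
  i=24: F-Q = 15 → P
  i=25: A-Y =  2 → C
  i=26: H-P = 18 → S
  i=27: S-B = 17 → R
  shifts repeat with period 7: FJSPCSR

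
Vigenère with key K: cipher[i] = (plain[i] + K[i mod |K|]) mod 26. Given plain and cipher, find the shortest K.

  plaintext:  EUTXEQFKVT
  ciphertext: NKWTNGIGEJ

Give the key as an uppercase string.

  i= 0: N-E =  9 → J
  i= 1: K-U = 16 → Q
  i= 2: W-T =  3 → D
  i= 3: T-X = 22 → W
  i= 4: N-E =  9 → J
  i= 5: G-Q = 16 → Q
  i= 6: I-F =  3 → D
  i= 7: G-K = 22 → W
  i= 8: E-V =  9 → J
  i= 9: J-T = 16 → Q
  shifts repeat with period 4: JQDW

JQDW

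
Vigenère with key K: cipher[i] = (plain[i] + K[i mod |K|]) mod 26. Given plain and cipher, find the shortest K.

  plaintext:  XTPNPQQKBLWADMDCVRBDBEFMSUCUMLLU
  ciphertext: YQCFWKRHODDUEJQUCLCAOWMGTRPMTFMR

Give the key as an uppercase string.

  i= 0: Y-X =  1 → B
  i= 1: Q-T = 23 → X
  i= 2: C-P = 13 → N
  i= 3: F-N = 18 → S
  i= 4: W-P =  7 → H
  i= 5: K-Q = 20 → U
  i= 6: R-Q =  1 → B
  i= 7: H-K = 23 → X
  i= 8: O-B = 13 → N
  i= 9: D-L = 18 → S
  i=10: D-W =  7 → H
  i=11: U-A = 20 → U
  i=12: E-D =  1 → B
  i=13: J-M = 23 → X
  i=14: Q-D = 13 → N
  i=15: U-C = 18 → S
  i=16: C-V =  7 → H
  i=17: L-R = 20 → U
  i=18: C-B =  1 → B
  i=19: A-D = 23 → X
  i=20: O-B = 13 → N
  i=21: W-E = 18 → S
  i=22: M-F =  7 → H
  i=23: G-M = 20 → U
  i=24: T-S =  1 → B
  i=25: R-U = 23 → X
  i=26: P-C = 13 → N
  i=27: M-U = 18 → S
  i=28: T-M =  7 → H
  i=29: F-L = 20 → U
  i=30: M-L =  1 → B
  i=31: R-U = 23 → X
  shifts repeat with period 6: BXNSHU

BXNSHU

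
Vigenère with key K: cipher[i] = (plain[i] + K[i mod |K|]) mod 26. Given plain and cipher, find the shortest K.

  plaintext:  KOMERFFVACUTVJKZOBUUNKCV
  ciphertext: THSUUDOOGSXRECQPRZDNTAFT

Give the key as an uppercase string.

JTGQDY

  i= 0: T-K =  9 → J
  i= 1: H-O = 19 → T
  i= 2: S-M =  6 → G
  i= 3: U-E = 16 → Q
  i= 4: U-R =  3 → D
  i= 5: D-F = 24 → Y
  i= 6: O-F =  9 → J
  i= 7: O-V = 19 → T
  i= 8: G-A =  6 → G
  i= 9: S-C = 16 → Q
  i=10: X-U =  3 → D
  i=11: R-T = 24 → Y
  i=12: E-V =  9 → J
  i=13: C-J = 19 → T
  i=14: Q-K =  6 → G
  i=15: P-Z = 16 → Q
  i=16: R-O =  3 → D
  i=17: Z-B = 24 → Y
  i=18: D-U =  9 → J
  i=19: N-U = 19 → T
  i=20: T-N =  6 → G
  i=21: A-K = 16 → Q
  i=22: F-C =  3 → D
  i=23: T-V = 24 → Y
  shifts repeat with period 6: JTGQDY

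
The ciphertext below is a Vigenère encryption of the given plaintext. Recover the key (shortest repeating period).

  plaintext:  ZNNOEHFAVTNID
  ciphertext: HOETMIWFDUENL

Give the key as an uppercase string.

  i= 0: H-Z =  8 → I
  i= 1: O-N =  1 → B
  i= 2: E-N = 17 → R
  i= 3: T-O =  5 → F
  i= 4: M-E =  8 → I
  i= 5: I-H =  1 → B
  i= 6: W-F = 17 → R
  i= 7: F-A =  5 → F
  i= 8: D-V =  8 → I
  i= 9: U-T =  1 → B
  i=10: E-N = 17 → R
  i=11: N-I =  5 → F
  i=12: L-D =  8 → I
  shifts repeat with period 4: IBRF

IBRF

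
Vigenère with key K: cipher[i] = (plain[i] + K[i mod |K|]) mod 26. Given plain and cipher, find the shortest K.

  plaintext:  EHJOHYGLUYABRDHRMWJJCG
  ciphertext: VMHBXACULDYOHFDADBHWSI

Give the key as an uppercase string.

  i= 0: V-E = 17 → R
  i= 1: M-H =  5 → F
  i= 2: H-J = 24 → Y
  i= 3: B-O = 13 → N
  i= 4: X-H = 16 → Q
  i= 5: A-Y =  2 → C
  i= 6: C-G = 22 → W
  i= 7: U-L =  9 → J
  i= 8: L-U = 17 → R
  i= 9: D-Y =  5 → F
  i=10: Y-A = 24 → Y
  i=11: O-B = 13 → N
  i=12: H-R = 16 → Q
  i=13: F-D =  2 → C
  i=14: D-H = 22 → W
  i=15: A-R =  9 → J
  i=16: D-M = 17 → R
  i=17: B-W =  5 → F
  i=18: H-J = 24 → Y
  i=19: W-J = 13 → N
  i=20: S-C = 16 → Q
  i=21: I-G =  2 → C
  shifts repeat with period 8: RFYNQCWJ

RFYNQCWJ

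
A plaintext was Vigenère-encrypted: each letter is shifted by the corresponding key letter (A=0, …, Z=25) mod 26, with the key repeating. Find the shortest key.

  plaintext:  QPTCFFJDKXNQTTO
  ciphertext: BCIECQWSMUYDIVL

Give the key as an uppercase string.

LNPCX

  i= 0: B-Q = 11 → L
  i= 1: C-P = 13 → N
  i= 2: I-T = 15 → P
  i= 3: E-C =  2 → C
  i= 4: C-F = 23 → X
  i= 5: Q-F = 11 → L
  i= 6: W-J = 13 → N
  i= 7: S-D = 15 → P
  i= 8: M-K =  2 → C
  i= 9: U-X = 23 → X
  i=10: Y-N = 11 → L
  i=11: D-Q = 13 → N
  i=12: I-T = 15 → P
  i=13: V-T =  2 → C
  i=14: L-O = 23 → X
  shifts repeat with period 5: LNPCX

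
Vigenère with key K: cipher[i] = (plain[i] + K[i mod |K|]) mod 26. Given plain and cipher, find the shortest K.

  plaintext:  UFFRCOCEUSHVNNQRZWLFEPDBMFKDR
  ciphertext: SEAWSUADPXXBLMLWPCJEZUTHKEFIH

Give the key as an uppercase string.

YZVFQG

  i= 0: S-U = 24 → Y
  i= 1: E-F = 25 → Z
  i= 2: A-F = 21 → V
  i= 3: W-R =  5 → F
  i= 4: S-C = 16 → Q
  i= 5: U-O =  6 → G
  i= 6: A-C = 24 → Y
  i= 7: D-E = 25 → Z
  i= 8: P-U = 21 → V
  i= 9: X-S =  5 → F
  i=10: X-H = 16 → Q
  i=11: B-V =  6 → G
  i=12: L-N = 24 → Y
  i=13: M-N = 25 → Z
  i=14: L-Q = 21 → V
  i=15: W-R =  5 → F
  i=16: P-Z = 16 → Q
  i=17: C-W =  6 → G
  i=18: J-L = 24 → Y
  i=19: E-F = 25 → Z
  i=20: Z-E = 21 → V
  i=21: U-P =  5 → F
  i=22: T-D = 16 → Q
  i=23: H-B =  6 → G
  i=24: K-M = 24 → Y
  i=25: E-F = 25 → Z
  i=26: F-K = 21 → V
  i=27: I-D =  5 → F
  i=28: H-R = 16 → Q
  shifts repeat with period 6: YZVFQG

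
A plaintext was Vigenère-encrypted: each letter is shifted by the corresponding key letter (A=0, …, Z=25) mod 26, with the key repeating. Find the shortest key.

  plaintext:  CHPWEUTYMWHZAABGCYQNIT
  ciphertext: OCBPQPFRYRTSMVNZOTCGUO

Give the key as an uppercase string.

  i= 0: O-C = 12 → M
  i= 1: C-H = 21 → V
  i= 2: B-P = 12 → M
  i= 3: P-W = 19 → T
  i= 4: Q-E = 12 → M
  i= 5: P-U = 21 → V
  i= 6: F-T = 12 → M
  i= 7: R-Y = 19 → T
  i= 8: Y-M = 12 → M
  i= 9: R-W = 21 → V
  i=10: T-H = 12 → M
  i=11: S-Z = 19 → T
  i=12: M-A = 12 → M
  i=13: V-A = 21 → V
  i=14: N-B = 12 → M
  i=15: Z-G = 19 → T
  i=16: O-C = 12 → M
  i=17: T-Y = 21 → V
  i=18: C-Q = 12 → M
  i=19: G-N = 19 → T
  i=20: U-I = 12 → M
  i=21: O-T = 21 → V
  shifts repeat with period 4: MVMT

MVMT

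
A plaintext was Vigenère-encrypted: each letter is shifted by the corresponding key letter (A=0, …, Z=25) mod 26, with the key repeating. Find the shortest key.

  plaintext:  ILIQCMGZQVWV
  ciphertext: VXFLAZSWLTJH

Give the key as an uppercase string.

NMXVY

  i= 0: V-I = 13 → N
  i= 1: X-L = 12 → M
  i= 2: F-I = 23 → X
  i= 3: L-Q = 21 → V
  i= 4: A-C = 24 → Y
  i= 5: Z-M = 13 → N
  i= 6: S-G = 12 → M
  i= 7: W-Z = 23 → X
  i= 8: L-Q = 21 → V
  i= 9: T-V = 24 → Y
  i=10: J-W = 13 → N
  i=11: H-V = 12 → M
  shifts repeat with period 5: NMXVY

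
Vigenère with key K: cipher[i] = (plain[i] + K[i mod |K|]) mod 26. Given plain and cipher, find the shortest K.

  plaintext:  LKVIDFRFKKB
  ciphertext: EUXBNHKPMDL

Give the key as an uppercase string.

TKC

  i= 0: E-L = 19 → T
  i= 1: U-K = 10 → K
  i= 2: X-V =  2 → C
  i= 3: B-I = 19 → T
  i= 4: N-D = 10 → K
  i= 5: H-F =  2 → C
  i= 6: K-R = 19 → T
  i= 7: P-F = 10 → K
  i= 8: M-K =  2 → C
  i= 9: D-K = 19 → T
  i=10: L-B = 10 → K
  shifts repeat with period 3: TKC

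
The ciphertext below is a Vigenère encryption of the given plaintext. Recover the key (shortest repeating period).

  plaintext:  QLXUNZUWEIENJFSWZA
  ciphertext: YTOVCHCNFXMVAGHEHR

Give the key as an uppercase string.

  i= 0: Y-Q =  8 → I
  i= 1: T-L =  8 → I
  i= 2: O-X = 17 → R
  i= 3: V-U =  1 → B
  i= 4: C-N = 15 → P
  i= 5: H-Z =  8 → I
  i= 6: C-U =  8 → I
  i= 7: N-W = 17 → R
  i= 8: F-E =  1 → B
  i= 9: X-I = 15 → P
  i=10: M-E =  8 → I
  i=11: V-N =  8 → I
  i=12: A-J = 17 → R
  i=13: G-F =  1 → B
  i=14: H-S = 15 → P
  i=15: E-W =  8 → I
  i=16: H-Z =  8 → I
  i=17: R-A = 17 → R
  shifts repeat with period 5: IIRBP

IIRBP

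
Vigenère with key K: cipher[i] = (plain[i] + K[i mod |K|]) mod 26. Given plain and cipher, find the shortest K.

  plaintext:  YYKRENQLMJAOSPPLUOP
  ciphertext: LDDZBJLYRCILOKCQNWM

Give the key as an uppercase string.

NFTIXWV

  i= 0: L-Y = 13 → N
  i= 1: D-Y =  5 → F
  i= 2: D-K = 19 → T
  i= 3: Z-R =  8 → I
  i= 4: B-E = 23 → X
  i= 5: J-N = 22 → W
  i= 6: L-Q = 21 → V
  i= 7: Y-L = 13 → N
  i= 8: R-M =  5 → F
  i= 9: C-J = 19 → T
  i=10: I-A =  8 → I
  i=11: L-O = 23 → X
  i=12: O-S = 22 → W
  i=13: K-P = 21 → V
  i=14: C-P = 13 → N
  i=15: Q-L =  5 → F
  i=16: N-U = 19 → T
  i=17: W-O =  8 → I
  i=18: M-P = 23 → X
  shifts repeat with period 7: NFTIXWV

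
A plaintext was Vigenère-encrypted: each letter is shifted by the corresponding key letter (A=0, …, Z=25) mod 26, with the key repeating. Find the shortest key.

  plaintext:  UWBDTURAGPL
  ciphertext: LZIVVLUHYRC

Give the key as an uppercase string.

RDHSC

  i= 0: L-U = 17 → R
  i= 1: Z-W =  3 → D
  i= 2: I-B =  7 → H
  i= 3: V-D = 18 → S
  i= 4: V-T =  2 → C
  i= 5: L-U = 17 → R
  i= 6: U-R =  3 → D
  i= 7: H-A =  7 → H
  i= 8: Y-G = 18 → S
  i= 9: R-P =  2 → C
  i=10: C-L = 17 → R
  shifts repeat with period 5: RDHSC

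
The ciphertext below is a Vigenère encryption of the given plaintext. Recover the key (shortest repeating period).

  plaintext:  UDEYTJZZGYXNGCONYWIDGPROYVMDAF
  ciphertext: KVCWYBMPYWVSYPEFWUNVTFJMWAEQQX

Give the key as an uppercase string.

QSYYFSN

  i= 0: K-U = 16 → Q
  i= 1: V-D = 18 → S
  i= 2: C-E = 24 → Y
  i= 3: W-Y = 24 → Y
  i= 4: Y-T =  5 → F
  i= 5: B-J = 18 → S
  i= 6: M-Z = 13 → N
  i= 7: P-Z = 16 → Q
  i= 8: Y-G = 18 → S
  i= 9: W-Y = 24 → Y
  i=10: V-X = 24 → Y
  i=11: S-N =  5 → F
  i=12: Y-G = 18 → S
  i=13: P-C = 13 → N
  i=14: E-O = 16 → Q
  i=15: F-N = 18 → S
  i=16: W-Y = 24 → Y
  i=17: U-W = 24 → Y
  i=18: N-I =  5 → F
  i=19: V-D = 18 → S
  i=20: T-G = 13 → N
  i=21: F-P = 16 → Q
  i=22: J-R = 18 → S
  i=23: M-O = 24 → Y
  i=24: W-Y = 24 → Y
  i=25: A-V =  5 → F
  i=26: E-M = 18 → S
  i=27: Q-D = 13 → N
  i=28: Q-A = 16 → Q
  i=29: X-F = 18 → S
  shifts repeat with period 7: QSYYFSN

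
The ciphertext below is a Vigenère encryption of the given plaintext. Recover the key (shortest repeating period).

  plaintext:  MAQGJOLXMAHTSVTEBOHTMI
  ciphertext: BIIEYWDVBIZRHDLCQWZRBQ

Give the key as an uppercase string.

  i= 0: B-M = 15 → P
  i= 1: I-A =  8 → I
  i= 2: I-Q = 18 → S
  i= 3: E-G = 24 → Y
  i= 4: Y-J = 15 → P
  i= 5: W-O =  8 → I
  i= 6: D-L = 18 → S
  i= 7: V-X = 24 → Y
  i= 8: B-M = 15 → P
  i= 9: I-A =  8 → I
  i=10: Z-H = 18 → S
  i=11: R-T = 24 → Y
  i=12: H-S = 15 → P
  i=13: D-V =  8 → I
  i=14: L-T = 18 → S
  i=15: C-E = 24 → Y
  i=16: Q-B = 15 → P
  i=17: W-O =  8 → I
  i=18: Z-H = 18 → S
  i=19: R-T = 24 → Y
  i=20: B-M = 15 → P
  i=21: Q-I =  8 → I
  shifts repeat with period 4: PISY

PISY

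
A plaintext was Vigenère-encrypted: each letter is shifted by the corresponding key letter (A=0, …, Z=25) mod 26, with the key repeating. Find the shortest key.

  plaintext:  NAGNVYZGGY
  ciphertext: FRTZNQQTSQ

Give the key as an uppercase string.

  i= 0: F-N = 18 → S
  i= 1: R-A = 17 → R
  i= 2: T-G = 13 → N
  i= 3: Z-N = 12 → M
  i= 4: N-V = 18 → S
  i= 5: Q-Y = 18 → S
  i= 6: Q-Z = 17 → R
  i= 7: T-G = 13 → N
  i= 8: S-G = 12 → M
  i= 9: Q-Y = 18 → S
  shifts repeat with period 5: SRNMS

SRNMS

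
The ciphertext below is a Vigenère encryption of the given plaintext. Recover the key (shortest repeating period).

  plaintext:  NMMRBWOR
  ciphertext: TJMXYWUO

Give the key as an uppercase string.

GXA

  i= 0: T-N =  6 → G
  i= 1: J-M = 23 → X
  i= 2: M-M =  0 → A
  i= 3: X-R =  6 → G
  i= 4: Y-B = 23 → X
  i= 5: W-W =  0 → A
  i= 6: U-O =  6 → G
  i= 7: O-R = 23 → X
  shifts repeat with period 3: GXA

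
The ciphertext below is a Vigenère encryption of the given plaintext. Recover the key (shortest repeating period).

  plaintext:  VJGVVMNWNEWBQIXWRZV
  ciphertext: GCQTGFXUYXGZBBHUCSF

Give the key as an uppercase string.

LTKY

  i= 0: G-V = 11 → L
  i= 1: C-J = 19 → T
  i= 2: Q-G = 10 → K
  i= 3: T-V = 24 → Y
  i= 4: G-V = 11 → L
  i= 5: F-M = 19 → T
  i= 6: X-N = 10 → K
  i= 7: U-W = 24 → Y
  i= 8: Y-N = 11 → L
  i= 9: X-E = 19 → T
  i=10: G-W = 10 → K
  i=11: Z-B = 24 → Y
  i=12: B-Q = 11 → L
  i=13: B-I = 19 → T
  i=14: H-X = 10 → K
  i=15: U-W = 24 → Y
  i=16: C-R = 11 → L
  i=17: S-Z = 19 → T
  i=18: F-V = 10 → K
  shifts repeat with period 4: LTKY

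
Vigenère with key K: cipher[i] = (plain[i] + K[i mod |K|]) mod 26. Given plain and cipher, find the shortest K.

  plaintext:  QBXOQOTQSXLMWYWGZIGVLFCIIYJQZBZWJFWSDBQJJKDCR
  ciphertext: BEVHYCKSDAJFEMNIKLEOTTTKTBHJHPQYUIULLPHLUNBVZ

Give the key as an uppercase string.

LDYTIORC

  i= 0: B-Q = 11 → L
  i= 1: E-B =  3 → D
  i= 2: V-X = 24 → Y
  i= 3: H-O = 19 → T
  i= 4: Y-Q =  8 → I
  i= 5: C-O = 14 → O
  i= 6: K-T = 17 → R
  i= 7: S-Q =  2 → C
  i= 8: D-S = 11 → L
  i= 9: A-X =  3 → D
  i=10: J-L = 24 → Y
  i=11: F-M = 19 → T
  i=12: E-W =  8 → I
  i=13: M-Y = 14 → O
  i=14: N-W = 17 → R
  i=15: I-G =  2 → C
  i=16: K-Z = 11 → L
  i=17: L-I =  3 → D
  i=18: E-G = 24 → Y
  i=19: O-V = 19 → T
  i=20: T-L =  8 → I
  i=21: T-F = 14 → O
  i=22: T-C = 17 → R
  i=23: K-I =  2 → C
  i=24: T-I = 11 → L
  i=25: B-Y =  3 → D
  i=26: H-J = 24 → Y
  i=27: J-Q = 19 → T
  i=28: H-Z =  8 → I
  i=29: P-B = 14 → O
  i=30: Q-Z = 17 → R
  i=31: Y-W =  2 → C
  i=32: U-J = 11 → L
  i=33: I-F =  3 → D
  i=34: U-W = 24 → Y
  i=35: L-S = 19 → T
  i=36: L-D =  8 → I
  i=37: P-B = 14 → O
  i=38: H-Q = 17 → R
  i=39: L-J =  2 → C
  i=40: U-J = 11 → L
  i=41: N-K =  3 → D
  i=42: B-D = 24 → Y
  i=43: V-C = 19 → T
  i=44: Z-R =  8 → I
  shifts repeat with period 8: LDYTIORC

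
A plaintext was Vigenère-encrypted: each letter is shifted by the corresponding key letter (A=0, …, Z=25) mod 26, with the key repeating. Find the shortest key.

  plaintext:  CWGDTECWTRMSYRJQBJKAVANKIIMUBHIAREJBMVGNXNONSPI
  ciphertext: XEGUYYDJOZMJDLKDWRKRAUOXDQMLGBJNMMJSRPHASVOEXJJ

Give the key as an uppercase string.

  i= 0: X-C = 21 → V
  i= 1: E-W =  8 → I
  i= 2: G-G =  0 → A
  i= 3: U-D = 17 → R
  i= 4: Y-T =  5 → F
  i= 5: Y-E = 20 → U
  i= 6: D-C =  1 → B
  i= 7: J-W = 13 → N
  i= 8: O-T = 21 → V
  i= 9: Z-R =  8 → I
  i=10: M-M =  0 → A
  i=11: J-S = 17 → R
  i=12: D-Y =  5 → F
  i=13: L-R = 20 → U
  i=14: K-J =  1 → B
  i=15: D-Q = 13 → N
  i=16: W-B = 21 → V
  i=17: R-J =  8 → I
  i=18: K-K =  0 → A
  i=19: R-A = 17 → R
  i=20: A-V =  5 → F
  i=21: U-A = 20 → U
  i=22: O-N =  1 → B
  i=23: X-K = 13 → N
  i=24: D-I = 21 → V
  i=25: Q-I =  8 → I
  i=26: M-M =  0 → A
  i=27: L-U = 17 → R
  i=28: G-B =  5 → F
  i=29: B-H = 20 → U
  i=30: J-I =  1 → B
  i=31: N-A = 13 → N
  i=32: M-R = 21 → V
  i=33: M-E =  8 → I
  i=34: J-J =  0 → A
  i=35: S-B = 17 → R
  i=36: R-M =  5 → F
  i=37: P-V = 20 → U
  i=38: H-G =  1 → B
  i=39: A-N = 13 → N
  i=40: S-X = 21 → V
  i=41: V-N =  8 → I
  i=42: O-O =  0 → A
  i=43: E-N = 17 → R
  i=44: X-S =  5 → F
  i=45: J-P = 20 → U
  i=46: J-I =  1 → B
  shifts repeat with period 8: VIARFUBN

VIARFUBN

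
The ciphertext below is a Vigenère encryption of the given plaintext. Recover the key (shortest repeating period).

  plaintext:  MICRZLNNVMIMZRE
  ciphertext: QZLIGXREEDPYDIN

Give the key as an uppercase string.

ERJRHM

  i= 0: Q-M =  4 → E
  i= 1: Z-I = 17 → R
  i= 2: L-C =  9 → J
  i= 3: I-R = 17 → R
  i= 4: G-Z =  7 → H
  i= 5: X-L = 12 → M
  i= 6: R-N =  4 → E
  i= 7: E-N = 17 → R
  i= 8: E-V =  9 → J
  i= 9: D-M = 17 → R
  i=10: P-I =  7 → H
  i=11: Y-M = 12 → M
  i=12: D-Z =  4 → E
  i=13: I-R = 17 → R
  i=14: N-E =  9 → J
  shifts repeat with period 6: ERJRHM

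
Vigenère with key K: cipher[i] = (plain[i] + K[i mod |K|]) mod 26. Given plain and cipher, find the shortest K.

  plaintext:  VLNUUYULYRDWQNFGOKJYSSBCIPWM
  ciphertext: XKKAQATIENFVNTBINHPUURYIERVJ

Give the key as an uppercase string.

  i= 0: X-V =  2 → C
  i= 1: K-L = 25 → Z
  i= 2: K-N = 23 → X
  i= 3: A-U =  6 → G
  i= 4: Q-U = 22 → W
  i= 5: A-Y =  2 → C
  i= 6: T-U = 25 → Z
  i= 7: I-L = 23 → X
  i= 8: E-Y =  6 → G
  i= 9: N-R = 22 → W
  i=10: F-D =  2 → C
  i=11: V-W = 25 → Z
  i=12: N-Q = 23 → X
  i=13: T-N =  6 → G
  i=14: B-F = 22 → W
  i=15: I-G =  2 → C
  i=16: N-O = 25 → Z
  i=17: H-K = 23 → X
  i=18: P-J =  6 → G
  i=19: U-Y = 22 → W
  i=20: U-S =  2 → C
  i=21: R-S = 25 → Z
  i=22: Y-B = 23 → X
  i=23: I-C =  6 → G
  i=24: E-I = 22 → W
  i=25: R-P =  2 → C
  i=26: V-W = 25 → Z
  i=27: J-M = 23 → X
  shifts repeat with period 5: CZXGW

CZXGW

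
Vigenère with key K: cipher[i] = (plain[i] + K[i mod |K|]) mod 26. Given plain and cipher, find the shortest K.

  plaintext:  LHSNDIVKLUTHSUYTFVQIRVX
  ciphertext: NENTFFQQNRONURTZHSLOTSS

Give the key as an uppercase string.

  i= 0: N-L =  2 → C
  i= 1: E-H = 23 → X
  i= 2: N-S = 21 → V
  i= 3: T-N =  6 → G
  i= 4: F-D =  2 → C
  i= 5: F-I = 23 → X
  i= 6: Q-V = 21 → V
  i= 7: Q-K =  6 → G
  i= 8: N-L =  2 → C
  i= 9: R-U = 23 → X
  i=10: O-T = 21 → V
  i=11: N-H =  6 → G
  i=12: U-S =  2 → C
  i=13: R-U = 23 → X
  i=14: T-Y = 21 → V
  i=15: Z-T =  6 → G
  i=16: H-F =  2 → C
  i=17: S-V = 23 → X
  i=18: L-Q = 21 → V
  i=19: O-I =  6 → G
  i=20: T-R =  2 → C
  i=21: S-V = 23 → X
  i=22: S-X = 21 → V
  shifts repeat with period 4: CXVG

CXVG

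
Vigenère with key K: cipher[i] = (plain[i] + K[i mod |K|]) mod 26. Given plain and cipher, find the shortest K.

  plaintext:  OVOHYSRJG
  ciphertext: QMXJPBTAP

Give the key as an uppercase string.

  i= 0: Q-O =  2 → C
  i= 1: M-V = 17 → R
  i= 2: X-O =  9 → J
  i= 3: J-H =  2 → C
  i= 4: P-Y = 17 → R
  i= 5: B-S =  9 → J
  i= 6: T-R =  2 → C
  i= 7: A-J = 17 → R
  i= 8: P-G =  9 → J
  shifts repeat with period 3: CRJ

CRJ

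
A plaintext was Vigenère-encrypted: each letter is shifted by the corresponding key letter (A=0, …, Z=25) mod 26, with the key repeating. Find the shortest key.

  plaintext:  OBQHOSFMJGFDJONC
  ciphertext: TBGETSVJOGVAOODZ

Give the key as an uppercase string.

FAQX

  i= 0: T-O =  5 → F
  i= 1: B-B =  0 → A
  i= 2: G-Q = 16 → Q
  i= 3: E-H = 23 → X
  i= 4: T-O =  5 → F
  i= 5: S-S =  0 → A
  i= 6: V-F = 16 → Q
  i= 7: J-M = 23 → X
  i= 8: O-J =  5 → F
  i= 9: G-G =  0 → A
  i=10: V-F = 16 → Q
  i=11: A-D = 23 → X
  i=12: O-J =  5 → F
  i=13: O-O =  0 → A
  i=14: D-N = 16 → Q
  i=15: Z-C = 23 → X
  shifts repeat with period 4: FAQX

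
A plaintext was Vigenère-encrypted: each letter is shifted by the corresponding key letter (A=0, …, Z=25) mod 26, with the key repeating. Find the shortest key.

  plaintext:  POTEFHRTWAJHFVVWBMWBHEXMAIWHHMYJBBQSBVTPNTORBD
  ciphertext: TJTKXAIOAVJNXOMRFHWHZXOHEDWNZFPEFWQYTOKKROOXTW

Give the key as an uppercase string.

EVAGSTRV

  i= 0: T-P =  4 → E
  i= 1: J-O = 21 → V
  i= 2: T-T =  0 → A
  i= 3: K-E =  6 → G
  i= 4: X-F = 18 → S
  i= 5: A-H = 19 → T
  i= 6: I-R = 17 → R
  i= 7: O-T = 21 → V
  i= 8: A-W =  4 → E
  i= 9: V-A = 21 → V
  i=10: J-J =  0 → A
  i=11: N-H =  6 → G
  i=12: X-F = 18 → S
  i=13: O-V = 19 → T
  i=14: M-V = 17 → R
  i=15: R-W = 21 → V
  i=16: F-B =  4 → E
  i=17: H-M = 21 → V
  i=18: W-W =  0 → A
  i=19: H-B =  6 → G
  i=20: Z-H = 18 → S
  i=21: X-E = 19 → T
  i=22: O-X = 17 → R
  i=23: H-M = 21 → V
  i=24: E-A =  4 → E
  i=25: D-I = 21 → V
  i=26: W-W =  0 → A
  i=27: N-H =  6 → G
  i=28: Z-H = 18 → S
  i=29: F-M = 19 → T
  i=30: P-Y = 17 → R
  i=31: E-J = 21 → V
  i=32: F-B =  4 → E
  i=33: W-B = 21 → V
  i=34: Q-Q =  0 → A
  i=35: Y-S =  6 → G
  i=36: T-B = 18 → S
  i=37: O-V = 19 → T
  i=38: K-T = 17 → R
  i=39: K-P = 21 → V
  i=40: R-N =  4 → E
  i=41: O-T = 21 → V
  i=42: O-O =  0 → A
  i=43: X-R =  6 → G
  i=44: T-B = 18 → S
  i=45: W-D = 19 → T
  shifts repeat with period 8: EVAGSTRV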